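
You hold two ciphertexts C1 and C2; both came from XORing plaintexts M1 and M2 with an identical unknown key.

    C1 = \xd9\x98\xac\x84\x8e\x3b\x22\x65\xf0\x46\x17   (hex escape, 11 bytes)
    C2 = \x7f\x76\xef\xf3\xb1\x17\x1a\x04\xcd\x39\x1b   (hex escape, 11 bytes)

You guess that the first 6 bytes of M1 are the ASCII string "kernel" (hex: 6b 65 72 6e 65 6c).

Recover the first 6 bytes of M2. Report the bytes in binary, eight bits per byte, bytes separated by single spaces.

11001101 10001011 00110001 00011001 01011010 01000000

First, C1 ⊕ C2 = (M1 ⊕ K) ⊕ (M2 ⊕ K) = M1 ⊕ M2, so the key drops out. Then M2 = (M1 ⊕ M2) ⊕ M1 over the first 6 bytes.
byte 0: (d9 xor 7f) xor 6b = a6 xor 6b = cd
byte 1: (98 xor 76) xor 65 = ee xor 65 = 8b
byte 2: (ac xor ef) xor 72 = 43 xor 72 = 31
byte 3: (84 xor f3) xor 6e = 77 xor 6e = 19
byte 4: (8e xor b1) xor 65 = 3f xor 65 = 5a
byte 5: (3b xor 17) xor 6c = 2c xor 6c = 40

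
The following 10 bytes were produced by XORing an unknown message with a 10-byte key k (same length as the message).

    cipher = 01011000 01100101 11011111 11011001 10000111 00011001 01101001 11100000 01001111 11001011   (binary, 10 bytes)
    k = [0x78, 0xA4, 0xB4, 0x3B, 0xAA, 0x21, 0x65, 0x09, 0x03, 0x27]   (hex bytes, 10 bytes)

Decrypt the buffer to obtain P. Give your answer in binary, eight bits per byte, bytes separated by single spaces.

00100000 11000001 01101011 11100010 00101101 00111000 00001100 11101001 01001100 11101100

58 ^ 78 = 20
65 ^ a4 = c1
df ^ b4 = 6b
d9 ^ 3b = e2
87 ^ aa = 2d
19 ^ 21 = 38
69 ^ 65 = 0c
e0 ^ 09 = e9
4f ^ 03 = 4c
cb ^ 27 = ec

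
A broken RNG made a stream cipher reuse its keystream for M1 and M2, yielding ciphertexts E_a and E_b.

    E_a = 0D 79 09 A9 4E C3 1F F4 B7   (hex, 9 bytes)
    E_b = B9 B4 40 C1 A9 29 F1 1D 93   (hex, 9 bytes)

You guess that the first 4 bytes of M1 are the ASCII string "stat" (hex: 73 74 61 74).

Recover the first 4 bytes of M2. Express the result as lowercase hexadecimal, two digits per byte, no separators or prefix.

First, E_a ⊕ E_b = (M1 ⊕ K) ⊕ (M2 ⊕ K) = M1 ⊕ M2, so the key drops out. Then M2 = (M1 ⊕ M2) ⊕ M1 over the first 4 bytes.
byte 0: (0d ^ b9) ^ 73 = b4 ^ 73 = c7
byte 1: (79 ^ b4) ^ 74 = cd ^ 74 = b9
byte 2: (09 ^ 40) ^ 61 = 49 ^ 61 = 28
byte 3: (a9 ^ c1) ^ 74 = 68 ^ 74 = 1c

c7b9281c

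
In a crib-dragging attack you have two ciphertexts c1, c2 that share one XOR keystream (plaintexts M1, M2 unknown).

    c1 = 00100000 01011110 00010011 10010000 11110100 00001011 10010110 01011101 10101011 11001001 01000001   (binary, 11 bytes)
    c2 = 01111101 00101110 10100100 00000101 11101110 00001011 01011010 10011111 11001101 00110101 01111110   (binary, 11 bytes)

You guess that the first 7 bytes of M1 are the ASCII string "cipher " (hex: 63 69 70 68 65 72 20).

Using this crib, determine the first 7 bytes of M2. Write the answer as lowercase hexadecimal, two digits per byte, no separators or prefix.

3e19c7fd7f72ec

First, c1 ⊕ c2 = (M1 ⊕ K) ⊕ (M2 ⊕ K) = M1 ⊕ M2, so the key drops out. Then M2 = (M1 ⊕ M2) ⊕ M1 over the first 7 bytes.
byte 0: (20 XOR 7d) XOR 63 = 5d XOR 63 = 3e
byte 1: (5e XOR 2e) XOR 69 = 70 XOR 69 = 19
byte 2: (13 XOR a4) XOR 70 = b7 XOR 70 = c7
byte 3: (90 XOR 05) XOR 68 = 95 XOR 68 = fd
byte 4: (f4 XOR ee) XOR 65 = 1a XOR 65 = 7f
byte 5: (0b XOR 0b) XOR 72 = 00 XOR 72 = 72
byte 6: (96 XOR 5a) XOR 20 = cc XOR 20 = ec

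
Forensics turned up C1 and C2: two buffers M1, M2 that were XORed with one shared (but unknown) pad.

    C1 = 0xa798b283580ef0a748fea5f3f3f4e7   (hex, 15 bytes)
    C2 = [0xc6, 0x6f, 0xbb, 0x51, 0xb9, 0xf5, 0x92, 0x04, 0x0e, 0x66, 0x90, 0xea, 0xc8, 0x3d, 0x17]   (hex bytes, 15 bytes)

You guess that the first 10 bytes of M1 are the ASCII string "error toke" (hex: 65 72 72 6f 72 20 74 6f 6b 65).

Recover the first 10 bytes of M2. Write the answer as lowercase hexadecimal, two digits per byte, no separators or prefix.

First, C1 ⊕ C2 = (M1 ⊕ K) ⊕ (M2 ⊕ K) = M1 ⊕ M2, so the key drops out. Then M2 = (M1 ⊕ M2) ⊕ M1 over the first 10 bytes.
byte 0: (a7 XOR c6) XOR 65 = 61 XOR 65 = 04
byte 1: (98 XOR 6f) XOR 72 = f7 XOR 72 = 85
byte 2: (b2 XOR bb) XOR 72 = 09 XOR 72 = 7b
byte 3: (83 XOR 51) XOR 6f = d2 XOR 6f = bd
byte 4: (58 XOR b9) XOR 72 = e1 XOR 72 = 93
byte 5: (0e XOR f5) XOR 20 = fb XOR 20 = db
byte 6: (f0 XOR 92) XOR 74 = 62 XOR 74 = 16
byte 7: (a7 XOR 04) XOR 6f = a3 XOR 6f = cc
byte 8: (48 XOR 0e) XOR 6b = 46 XOR 6b = 2d
byte 9: (fe XOR 66) XOR 65 = 98 XOR 65 = fd

04857bbd93db16cc2dfd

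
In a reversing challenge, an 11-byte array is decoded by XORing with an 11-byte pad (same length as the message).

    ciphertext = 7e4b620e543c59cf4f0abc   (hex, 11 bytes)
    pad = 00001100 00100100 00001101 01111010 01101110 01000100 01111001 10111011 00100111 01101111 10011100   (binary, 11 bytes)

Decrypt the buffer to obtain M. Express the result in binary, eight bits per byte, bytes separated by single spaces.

01110010 01101111 01101111 01110100 00111010 01111000 00100000 01110100 01101000 01100101 00100000

7e ^ 0c = 72
4b ^ 24 = 6f
62 ^ 0d = 6f
0e ^ 7a = 74
54 ^ 6e = 3a
3c ^ 44 = 78
59 ^ 79 = 20
cf ^ bb = 74
4f ^ 27 = 68
0a ^ 6f = 65
bc ^ 9c = 20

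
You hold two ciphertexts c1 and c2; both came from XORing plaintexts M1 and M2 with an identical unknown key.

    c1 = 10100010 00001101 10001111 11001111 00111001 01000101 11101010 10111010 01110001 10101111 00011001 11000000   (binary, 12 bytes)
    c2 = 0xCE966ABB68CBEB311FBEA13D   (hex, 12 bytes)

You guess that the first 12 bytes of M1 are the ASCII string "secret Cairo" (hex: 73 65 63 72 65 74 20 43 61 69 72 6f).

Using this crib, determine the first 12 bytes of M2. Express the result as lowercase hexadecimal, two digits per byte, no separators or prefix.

First, c1 ⊕ c2 = (M1 ⊕ K) ⊕ (M2 ⊕ K) = M1 ⊕ M2, so the key drops out. Then M2 = (M1 ⊕ M2) ⊕ M1 over the first 12 bytes.
byte 0: (a2 XOR ce) XOR 73 = 6c XOR 73 = 1f
byte 1: (0d XOR 96) XOR 65 = 9b XOR 65 = fe
byte 2: (8f XOR 6a) XOR 63 = e5 XOR 63 = 86
byte 3: (cf XOR bb) XOR 72 = 74 XOR 72 = 06
byte 4: (39 XOR 68) XOR 65 = 51 XOR 65 = 34
byte 5: (45 XOR cb) XOR 74 = 8e XOR 74 = fa
byte 6: (ea XOR eb) XOR 20 = 01 XOR 20 = 21
byte 7: (ba XOR 31) XOR 43 = 8b XOR 43 = c8
byte 8: (71 XOR 1f) XOR 61 = 6e XOR 61 = 0f
byte 9: (af XOR be) XOR 69 = 11 XOR 69 = 78
byte 10: (19 XOR a1) XOR 72 = b8 XOR 72 = ca
byte 11: (c0 XOR 3d) XOR 6f = fd XOR 6f = 92

1ffe860634fa21c80f78ca92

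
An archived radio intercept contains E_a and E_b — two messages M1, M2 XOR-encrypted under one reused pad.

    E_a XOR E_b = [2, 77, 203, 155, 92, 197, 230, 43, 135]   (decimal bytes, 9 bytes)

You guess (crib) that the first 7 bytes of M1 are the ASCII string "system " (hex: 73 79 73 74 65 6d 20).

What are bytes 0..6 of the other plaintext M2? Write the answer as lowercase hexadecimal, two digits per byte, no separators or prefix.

7134b8ef39a8c6

Since E_a ⊕ E_b = M1 ⊕ M2, XORing with the guessed M1 bytes yields the corresponding M2 bytes: M2 = (E_a ⊕ E_b) ⊕ M1.
byte 0: 02 XOR 73 = 71
byte 1: 4d XOR 79 = 34
byte 2: cb XOR 73 = b8
byte 3: 9b XOR 74 = ef
byte 4: 5c XOR 65 = 39
byte 5: c5 XOR 6d = a8
byte 6: e6 XOR 20 = c6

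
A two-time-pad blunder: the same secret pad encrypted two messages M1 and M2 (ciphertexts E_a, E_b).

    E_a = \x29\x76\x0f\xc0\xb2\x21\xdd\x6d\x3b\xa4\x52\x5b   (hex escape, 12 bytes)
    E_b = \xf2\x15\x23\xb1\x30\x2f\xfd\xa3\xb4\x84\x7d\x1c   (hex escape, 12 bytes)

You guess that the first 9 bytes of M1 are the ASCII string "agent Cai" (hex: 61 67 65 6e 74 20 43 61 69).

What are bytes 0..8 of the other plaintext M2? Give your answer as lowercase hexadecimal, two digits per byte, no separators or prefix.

ba04491ff62e63afe6

First, E_a ⊕ E_b = (M1 ⊕ K) ⊕ (M2 ⊕ K) = M1 ⊕ M2, so the key drops out. Then M2 = (M1 ⊕ M2) ⊕ M1 over the first 9 bytes.
byte 0: (29 xor f2) xor 61 = db xor 61 = ba
byte 1: (76 xor 15) xor 67 = 63 xor 67 = 04
byte 2: (0f xor 23) xor 65 = 2c xor 65 = 49
byte 3: (c0 xor b1) xor 6e = 71 xor 6e = 1f
byte 4: (b2 xor 30) xor 74 = 82 xor 74 = f6
byte 5: (21 xor 2f) xor 20 = 0e xor 20 = 2e
byte 6: (dd xor fd) xor 43 = 20 xor 43 = 63
byte 7: (6d xor a3) xor 61 = ce xor 61 = af
byte 8: (3b xor b4) xor 69 = 8f xor 69 = e6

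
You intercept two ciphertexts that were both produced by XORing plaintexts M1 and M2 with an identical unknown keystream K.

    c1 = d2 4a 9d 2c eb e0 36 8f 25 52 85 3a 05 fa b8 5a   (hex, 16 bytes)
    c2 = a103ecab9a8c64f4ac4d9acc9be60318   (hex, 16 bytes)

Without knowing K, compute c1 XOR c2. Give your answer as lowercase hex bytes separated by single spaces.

c1 ⊕ c2 = (M1 ⊕ K) ⊕ (M2 ⊕ K) = M1 ⊕ M2 — the shared key cancels under XOR.
byte 0: d2 ⊕ a1 = 73
byte 1: 4a ⊕ 03 = 49
byte 2: 9d ⊕ ec = 71
byte 3: 2c ⊕ ab = 87
byte 4: eb ⊕ 9a = 71
byte 5: e0 ⊕ 8c = 6c
byte 6: 36 ⊕ 64 = 52
byte 7: 8f ⊕ f4 = 7b
byte 8: 25 ⊕ ac = 89
byte 9: 52 ⊕ 4d = 1f
byte 10: 85 ⊕ 9a = 1f
byte 11: 3a ⊕ cc = f6
byte 12: 05 ⊕ 9b = 9e
byte 13: fa ⊕ e6 = 1c
byte 14: b8 ⊕ 03 = bb
byte 15: 5a ⊕ 18 = 42

73 49 71 87 71 6c 52 7b 89 1f 1f f6 9e 1c bb 42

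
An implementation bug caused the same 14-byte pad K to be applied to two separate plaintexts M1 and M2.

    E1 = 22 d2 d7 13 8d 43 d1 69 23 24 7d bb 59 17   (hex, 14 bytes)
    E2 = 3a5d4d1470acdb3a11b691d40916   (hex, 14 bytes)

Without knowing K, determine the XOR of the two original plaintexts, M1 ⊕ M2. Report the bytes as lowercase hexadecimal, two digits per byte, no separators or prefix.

188f9a07fdef0a533292ec6f5001

E1 ⊕ E2 = (M1 ⊕ K) ⊕ (M2 ⊕ K) = M1 ⊕ M2 — the shared key cancels under XOR.
byte 0: 22 ^ 3a = 18
byte 1: d2 ^ 5d = 8f
byte 2: d7 ^ 4d = 9a
byte 3: 13 ^ 14 = 07
byte 4: 8d ^ 70 = fd
byte 5: 43 ^ ac = ef
byte 6: d1 ^ db = 0a
byte 7: 69 ^ 3a = 53
byte 8: 23 ^ 11 = 32
byte 9: 24 ^ b6 = 92
byte 10: 7d ^ 91 = ec
byte 11: bb ^ d4 = 6f
byte 12: 59 ^ 09 = 50
byte 13: 17 ^ 16 = 01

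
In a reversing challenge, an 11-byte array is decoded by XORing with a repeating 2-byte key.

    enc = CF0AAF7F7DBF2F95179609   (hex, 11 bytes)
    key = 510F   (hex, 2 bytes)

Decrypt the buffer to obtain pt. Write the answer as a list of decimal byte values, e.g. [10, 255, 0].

[158, 5, 254, 112, 44, 176, 126, 154, 70, 153, 88]

The 2-byte key repeats, so the effective keystream is 51 0f 51 0f 51 0f 51 0f 51 0f 51.
byte 0: cf XOR 51 = 9e
byte 1: 0a XOR 0f = 05
byte 2: af XOR 51 = fe
byte 3: 7f XOR 0f = 70
byte 4: 7d XOR 51 = 2c
byte 5: bf XOR 0f = b0
byte 6: 2f XOR 51 = 7e
byte 7: 95 XOR 0f = 9a
byte 8: 17 XOR 51 = 46
byte 9: 96 XOR 0f = 99
byte 10: 09 XOR 51 = 58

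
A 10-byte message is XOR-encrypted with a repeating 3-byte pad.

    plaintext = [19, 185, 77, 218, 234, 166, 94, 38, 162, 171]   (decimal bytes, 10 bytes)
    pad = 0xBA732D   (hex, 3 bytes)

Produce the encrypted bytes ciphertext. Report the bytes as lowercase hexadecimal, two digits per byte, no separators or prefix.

a9ca6060998be4558f11

The 3-byte key repeats, so the effective keystream is ba 73 2d ba 73 2d ba 73 2d ba.
byte 0: 00010011 xor 10111010 = 10101001
byte 1: 10111001 xor 01110011 = 11001010
byte 2: 01001101 xor 00101101 = 01100000
byte 3: 11011010 xor 10111010 = 01100000
byte 4: 11101010 xor 01110011 = 10011001
byte 5: 10100110 xor 00101101 = 10001011
byte 6: 01011110 xor 10111010 = 11100100
byte 7: 00100110 xor 01110011 = 01010101
byte 8: 10100010 xor 00101101 = 10001111
byte 9: 10101011 xor 10111010 = 00010001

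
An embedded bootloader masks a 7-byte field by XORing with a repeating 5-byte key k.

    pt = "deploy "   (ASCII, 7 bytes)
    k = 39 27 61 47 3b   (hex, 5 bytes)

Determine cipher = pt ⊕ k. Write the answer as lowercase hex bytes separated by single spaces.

5d 42 11 2b 54 40 07

The 5-byte key repeats, so the effective keystream is 39 27 61 47 3b 39 27.
byte 0: 100 xor  57 =  93
byte 1: 101 xor  39 =  66
byte 2: 112 xor  97 =  17
byte 3: 108 xor  71 =  43
byte 4: 111 xor  59 =  84
byte 5: 121 xor  57 =  64
byte 6:  32 xor  39 =   7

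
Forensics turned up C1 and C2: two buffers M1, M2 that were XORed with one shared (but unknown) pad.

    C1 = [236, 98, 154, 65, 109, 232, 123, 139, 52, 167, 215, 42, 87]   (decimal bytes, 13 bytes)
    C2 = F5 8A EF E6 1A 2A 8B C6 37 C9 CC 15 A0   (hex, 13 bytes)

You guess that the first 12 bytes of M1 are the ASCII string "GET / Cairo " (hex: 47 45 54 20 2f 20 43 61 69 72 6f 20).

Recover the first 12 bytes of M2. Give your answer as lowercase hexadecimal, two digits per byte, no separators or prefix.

5ead218758e2b32c6a1c741f

First, C1 ⊕ C2 = (M1 ⊕ K) ⊕ (M2 ⊕ K) = M1 ⊕ M2, so the key drops out. Then M2 = (M1 ⊕ M2) ⊕ M1 over the first 12 bytes.
byte 0: (ec ^ f5) ^ 47 = 19 ^ 47 = 5e
byte 1: (62 ^ 8a) ^ 45 = e8 ^ 45 = ad
byte 2: (9a ^ ef) ^ 54 = 75 ^ 54 = 21
byte 3: (41 ^ e6) ^ 20 = a7 ^ 20 = 87
byte 4: (6d ^ 1a) ^ 2f = 77 ^ 2f = 58
byte 5: (e8 ^ 2a) ^ 20 = c2 ^ 20 = e2
byte 6: (7b ^ 8b) ^ 43 = f0 ^ 43 = b3
byte 7: (8b ^ c6) ^ 61 = 4d ^ 61 = 2c
byte 8: (34 ^ 37) ^ 69 = 03 ^ 69 = 6a
byte 9: (a7 ^ c9) ^ 72 = 6e ^ 72 = 1c
byte 10: (d7 ^ cc) ^ 6f = 1b ^ 6f = 74
byte 11: (2a ^ 15) ^ 20 = 3f ^ 20 = 1f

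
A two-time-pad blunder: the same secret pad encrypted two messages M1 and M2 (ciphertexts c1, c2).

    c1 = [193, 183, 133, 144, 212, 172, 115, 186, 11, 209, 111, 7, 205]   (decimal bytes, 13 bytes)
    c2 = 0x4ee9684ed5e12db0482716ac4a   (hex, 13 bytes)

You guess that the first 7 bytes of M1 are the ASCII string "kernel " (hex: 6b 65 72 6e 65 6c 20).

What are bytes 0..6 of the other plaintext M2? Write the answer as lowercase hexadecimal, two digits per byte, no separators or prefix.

First, c1 ⊕ c2 = (M1 ⊕ K) ⊕ (M2 ⊕ K) = M1 ⊕ M2, so the key drops out. Then M2 = (M1 ⊕ M2) ⊕ M1 over the first 7 bytes.
byte 0: (c1 ⊕ 4e) ⊕ 6b = 8f ⊕ 6b = e4
byte 1: (b7 ⊕ e9) ⊕ 65 = 5e ⊕ 65 = 3b
byte 2: (85 ⊕ 68) ⊕ 72 = ed ⊕ 72 = 9f
byte 3: (90 ⊕ 4e) ⊕ 6e = de ⊕ 6e = b0
byte 4: (d4 ⊕ d5) ⊕ 65 = 01 ⊕ 65 = 64
byte 5: (ac ⊕ e1) ⊕ 6c = 4d ⊕ 6c = 21
byte 6: (73 ⊕ 2d) ⊕ 20 = 5e ⊕ 20 = 7e

e43b9fb064217e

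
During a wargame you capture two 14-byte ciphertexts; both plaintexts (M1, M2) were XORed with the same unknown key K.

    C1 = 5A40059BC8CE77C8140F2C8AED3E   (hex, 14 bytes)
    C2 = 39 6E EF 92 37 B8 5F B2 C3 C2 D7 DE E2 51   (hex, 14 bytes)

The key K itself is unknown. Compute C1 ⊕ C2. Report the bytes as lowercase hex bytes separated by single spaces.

63 2e ea 09 ff 76 28 7a d7 cd fb 54 0f 6f

C1 ⊕ C2 = (M1 ⊕ K) ⊕ (M2 ⊕ K) = M1 ⊕ M2 — the shared key cancels under XOR.
byte 0: 5a xor 39 = 63
byte 1: 40 xor 6e = 2e
byte 2: 05 xor ef = ea
byte 3: 9b xor 92 = 09
byte 4: c8 xor 37 = ff
byte 5: ce xor b8 = 76
byte 6: 77 xor 5f = 28
byte 7: c8 xor b2 = 7a
byte 8: 14 xor c3 = d7
byte 9: 0f xor c2 = cd
byte 10: 2c xor d7 = fb
byte 11: 8a xor de = 54
byte 12: ed xor e2 = 0f
byte 13: 3e xor 51 = 6f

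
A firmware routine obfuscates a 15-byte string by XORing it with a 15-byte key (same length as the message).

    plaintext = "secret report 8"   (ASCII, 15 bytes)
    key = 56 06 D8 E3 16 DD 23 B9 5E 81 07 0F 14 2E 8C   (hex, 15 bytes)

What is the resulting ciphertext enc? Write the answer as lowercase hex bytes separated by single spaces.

25 63 bb 91 73 a9 03 cb 3b f1 68 7d 60 0e b4

XOR is its own inverse, so applying the key byte-wise gives the result directly.
byte 0: 73 xor 56 = 25
byte 1: 65 xor 06 = 63
byte 2: 63 xor d8 = bb
byte 3: 72 xor e3 = 91
byte 4: 65 xor 16 = 73
byte 5: 74 xor dd = a9
byte 6: 20 xor 23 = 03
byte 7: 72 xor b9 = cb
byte 8: 65 xor 5e = 3b
byte 9: 70 xor 81 = f1
byte 10: 6f xor 07 = 68
byte 11: 72 xor 0f = 7d
byte 12: 74 xor 14 = 60
byte 13: 20 xor 2e = 0e
byte 14: 38 xor 8c = b4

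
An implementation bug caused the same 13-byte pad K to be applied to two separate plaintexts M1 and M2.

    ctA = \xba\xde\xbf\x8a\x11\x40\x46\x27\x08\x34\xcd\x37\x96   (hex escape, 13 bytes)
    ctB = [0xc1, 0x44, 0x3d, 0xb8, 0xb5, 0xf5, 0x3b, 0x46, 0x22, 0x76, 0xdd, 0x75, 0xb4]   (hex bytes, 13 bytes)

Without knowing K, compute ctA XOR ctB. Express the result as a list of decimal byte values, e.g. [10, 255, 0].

[123, 154, 130, 50, 164, 181, 125, 97, 42, 66, 16, 66, 34]

ctA ⊕ ctB = (M1 ⊕ K) ⊕ (M2 ⊕ K) = M1 ⊕ M2 — the shared key cancels under XOR.
186 ⊕ 193 = 123
222 ⊕  68 = 154
191 ⊕  61 = 130
138 ⊕ 184 =  50
 17 ⊕ 181 = 164
 64 ⊕ 245 = 181
 70 ⊕  59 = 125
 39 ⊕  70 =  97
  8 ⊕  34 =  42
 52 ⊕ 118 =  66
205 ⊕ 221 =  16
 55 ⊕ 117 =  66
150 ⊕ 180 =  34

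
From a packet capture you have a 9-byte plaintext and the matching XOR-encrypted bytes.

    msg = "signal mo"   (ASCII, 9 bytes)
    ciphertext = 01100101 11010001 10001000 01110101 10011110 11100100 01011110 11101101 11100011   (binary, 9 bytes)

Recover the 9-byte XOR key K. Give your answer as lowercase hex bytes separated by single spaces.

Since ciphertext = msg ⊕ K, XORing both sides with msg gives K = msg ⊕ ciphertext.
73 ^ 65 = 16
69 ^ d1 = b8
67 ^ 88 = ef
6e ^ 75 = 1b
61 ^ 9e = ff
6c ^ e4 = 88
20 ^ 5e = 7e
6d ^ ed = 80
6f ^ e3 = 8c

16 b8 ef 1b ff 88 7e 80 8c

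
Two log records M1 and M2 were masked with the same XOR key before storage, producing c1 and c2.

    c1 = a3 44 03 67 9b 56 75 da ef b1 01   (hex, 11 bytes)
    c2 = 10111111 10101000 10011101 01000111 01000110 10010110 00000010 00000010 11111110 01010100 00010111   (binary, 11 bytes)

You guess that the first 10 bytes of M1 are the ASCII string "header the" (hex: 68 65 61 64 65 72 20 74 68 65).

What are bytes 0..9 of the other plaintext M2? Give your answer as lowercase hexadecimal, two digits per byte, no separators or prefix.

7489ff44b8b257ac7980

First, c1 ⊕ c2 = (M1 ⊕ K) ⊕ (M2 ⊕ K) = M1 ⊕ M2, so the key drops out. Then M2 = (M1 ⊕ M2) ⊕ M1 over the first 10 bytes.
byte 0: (a3 ⊕ bf) ⊕ 68 = 1c ⊕ 68 = 74
byte 1: (44 ⊕ a8) ⊕ 65 = ec ⊕ 65 = 89
byte 2: (03 ⊕ 9d) ⊕ 61 = 9e ⊕ 61 = ff
byte 3: (67 ⊕ 47) ⊕ 64 = 20 ⊕ 64 = 44
byte 4: (9b ⊕ 46) ⊕ 65 = dd ⊕ 65 = b8
byte 5: (56 ⊕ 96) ⊕ 72 = c0 ⊕ 72 = b2
byte 6: (75 ⊕ 02) ⊕ 20 = 77 ⊕ 20 = 57
byte 7: (da ⊕ 02) ⊕ 74 = d8 ⊕ 74 = ac
byte 8: (ef ⊕ fe) ⊕ 68 = 11 ⊕ 68 = 79
byte 9: (b1 ⊕ 54) ⊕ 65 = e5 ⊕ 65 = 80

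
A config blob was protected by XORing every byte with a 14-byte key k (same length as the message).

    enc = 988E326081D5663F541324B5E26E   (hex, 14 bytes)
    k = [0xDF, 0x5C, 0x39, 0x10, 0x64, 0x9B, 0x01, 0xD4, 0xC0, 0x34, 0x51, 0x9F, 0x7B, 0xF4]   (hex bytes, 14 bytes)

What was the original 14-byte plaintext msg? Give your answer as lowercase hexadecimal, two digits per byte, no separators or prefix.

byte 0: 98 ^ df = 47
byte 1: 8e ^ 5c = d2
byte 2: 32 ^ 39 = 0b
byte 3: 60 ^ 10 = 70
byte 4: 81 ^ 64 = e5
byte 5: d5 ^ 9b = 4e
byte 6: 66 ^ 01 = 67
byte 7: 3f ^ d4 = eb
byte 8: 54 ^ c0 = 94
byte 9: 13 ^ 34 = 27
byte 10: 24 ^ 51 = 75
byte 11: b5 ^ 9f = 2a
byte 12: e2 ^ 7b = 99
byte 13: 6e ^ f4 = 9a

47d20b70e54e67eb9427752a999a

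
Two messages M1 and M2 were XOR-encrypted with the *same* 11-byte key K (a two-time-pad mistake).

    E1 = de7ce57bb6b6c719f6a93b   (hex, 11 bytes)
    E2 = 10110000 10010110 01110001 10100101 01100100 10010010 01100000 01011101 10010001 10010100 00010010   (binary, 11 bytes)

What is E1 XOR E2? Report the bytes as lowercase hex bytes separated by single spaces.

6e ea 94 de d2 24 a7 44 67 3d 29

E1 ⊕ E2 = (M1 ⊕ K) ⊕ (M2 ⊕ K) = M1 ⊕ M2 — the shared key cancels under XOR.
de XOR b0 = 6e
7c XOR 96 = ea
e5 XOR 71 = 94
7b XOR a5 = de
b6 XOR 64 = d2
b6 XOR 92 = 24
c7 XOR 60 = a7
19 XOR 5d = 44
f6 XOR 91 = 67
a9 XOR 94 = 3d
3b XOR 12 = 29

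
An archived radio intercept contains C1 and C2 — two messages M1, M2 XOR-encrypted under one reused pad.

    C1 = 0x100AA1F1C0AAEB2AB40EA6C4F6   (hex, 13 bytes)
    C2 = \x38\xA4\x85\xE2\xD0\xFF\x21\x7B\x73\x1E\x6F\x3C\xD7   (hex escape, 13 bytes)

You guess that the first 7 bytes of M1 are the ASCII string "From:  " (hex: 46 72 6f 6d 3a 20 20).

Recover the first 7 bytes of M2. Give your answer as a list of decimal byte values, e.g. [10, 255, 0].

[110, 220, 75, 126, 42, 117, 234]

First, C1 ⊕ C2 = (M1 ⊕ K) ⊕ (M2 ⊕ K) = M1 ⊕ M2, so the key drops out. Then M2 = (M1 ⊕ M2) ⊕ M1 over the first 7 bytes.
byte 0: (10 ⊕ 38) ⊕ 46 = 28 ⊕ 46 = 6e
byte 1: (0a ⊕ a4) ⊕ 72 = ae ⊕ 72 = dc
byte 2: (a1 ⊕ 85) ⊕ 6f = 24 ⊕ 6f = 4b
byte 3: (f1 ⊕ e2) ⊕ 6d = 13 ⊕ 6d = 7e
byte 4: (c0 ⊕ d0) ⊕ 3a = 10 ⊕ 3a = 2a
byte 5: (aa ⊕ ff) ⊕ 20 = 55 ⊕ 20 = 75
byte 6: (eb ⊕ 21) ⊕ 20 = ca ⊕ 20 = ea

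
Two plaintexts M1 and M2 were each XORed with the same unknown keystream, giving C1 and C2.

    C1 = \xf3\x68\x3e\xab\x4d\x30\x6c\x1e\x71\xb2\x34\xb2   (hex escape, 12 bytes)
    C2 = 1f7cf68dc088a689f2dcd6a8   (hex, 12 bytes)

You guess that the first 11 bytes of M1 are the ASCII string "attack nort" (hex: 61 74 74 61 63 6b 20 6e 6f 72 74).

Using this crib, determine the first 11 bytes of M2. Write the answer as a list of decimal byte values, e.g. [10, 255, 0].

[141, 96, 188, 71, 238, 211, 234, 249, 236, 28, 150]

First, C1 ⊕ C2 = (M1 ⊕ K) ⊕ (M2 ⊕ K) = M1 ⊕ M2, so the key drops out. Then M2 = (M1 ⊕ M2) ⊕ M1 over the first 11 bytes.
byte 0: (f3 ^ 1f) ^ 61 = ec ^ 61 = 8d
byte 1: (68 ^ 7c) ^ 74 = 14 ^ 74 = 60
byte 2: (3e ^ f6) ^ 74 = c8 ^ 74 = bc
byte 3: (ab ^ 8d) ^ 61 = 26 ^ 61 = 47
byte 4: (4d ^ c0) ^ 63 = 8d ^ 63 = ee
byte 5: (30 ^ 88) ^ 6b = b8 ^ 6b = d3
byte 6: (6c ^ a6) ^ 20 = ca ^ 20 = ea
byte 7: (1e ^ 89) ^ 6e = 97 ^ 6e = f9
byte 8: (71 ^ f2) ^ 6f = 83 ^ 6f = ec
byte 9: (b2 ^ dc) ^ 72 = 6e ^ 72 = 1c
byte 10: (34 ^ d6) ^ 74 = e2 ^ 74 = 96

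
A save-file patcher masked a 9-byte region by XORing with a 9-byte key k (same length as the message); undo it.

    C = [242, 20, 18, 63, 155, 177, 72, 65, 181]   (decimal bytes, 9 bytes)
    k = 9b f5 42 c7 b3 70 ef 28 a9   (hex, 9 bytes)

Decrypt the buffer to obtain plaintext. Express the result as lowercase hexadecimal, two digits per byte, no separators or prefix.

byte 0: 11110010 xor 10011011 = 01101001
byte 1: 00010100 xor 11110101 = 11100001
byte 2: 00010010 xor 01000010 = 01010000
byte 3: 00111111 xor 11000111 = 11111000
byte 4: 10011011 xor 10110011 = 00101000
byte 5: 10110001 xor 01110000 = 11000001
byte 6: 01001000 xor 11101111 = 10100111
byte 7: 01000001 xor 00101000 = 01101001
byte 8: 10110101 xor 10101001 = 00011100

69e150f828c1a7691c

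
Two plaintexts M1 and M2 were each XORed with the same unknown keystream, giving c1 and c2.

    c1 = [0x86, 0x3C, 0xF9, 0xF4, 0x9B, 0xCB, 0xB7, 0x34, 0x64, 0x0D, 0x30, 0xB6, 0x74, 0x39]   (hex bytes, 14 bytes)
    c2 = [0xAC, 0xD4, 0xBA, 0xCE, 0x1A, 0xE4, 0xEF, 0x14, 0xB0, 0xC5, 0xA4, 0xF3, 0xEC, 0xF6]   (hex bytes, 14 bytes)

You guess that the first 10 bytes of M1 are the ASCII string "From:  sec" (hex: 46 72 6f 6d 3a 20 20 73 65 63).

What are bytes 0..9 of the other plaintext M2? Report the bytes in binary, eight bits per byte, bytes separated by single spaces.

First, c1 ⊕ c2 = (M1 ⊕ K) ⊕ (M2 ⊕ K) = M1 ⊕ M2, so the key drops out. Then M2 = (M1 ⊕ M2) ⊕ M1 over the first 10 bytes.
byte 0: (86 ^ ac) ^ 46 = 2a ^ 46 = 6c
byte 1: (3c ^ d4) ^ 72 = e8 ^ 72 = 9a
byte 2: (f9 ^ ba) ^ 6f = 43 ^ 6f = 2c
byte 3: (f4 ^ ce) ^ 6d = 3a ^ 6d = 57
byte 4: (9b ^ 1a) ^ 3a = 81 ^ 3a = bb
byte 5: (cb ^ e4) ^ 20 = 2f ^ 20 = 0f
byte 6: (b7 ^ ef) ^ 20 = 58 ^ 20 = 78
byte 7: (34 ^ 14) ^ 73 = 20 ^ 73 = 53
byte 8: (64 ^ b0) ^ 65 = d4 ^ 65 = b1
byte 9: (0d ^ c5) ^ 63 = c8 ^ 63 = ab

01101100 10011010 00101100 01010111 10111011 00001111 01111000 01010011 10110001 10101011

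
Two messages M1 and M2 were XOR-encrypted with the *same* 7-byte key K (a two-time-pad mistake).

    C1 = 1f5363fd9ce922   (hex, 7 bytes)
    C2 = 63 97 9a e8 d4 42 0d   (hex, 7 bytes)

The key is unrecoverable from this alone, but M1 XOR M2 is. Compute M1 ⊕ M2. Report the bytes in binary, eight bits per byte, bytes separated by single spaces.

01111100 11000100 11111001 00010101 01001000 10101011 00101111

C1 ⊕ C2 = (M1 ⊕ K) ⊕ (M2 ⊕ K) = M1 ⊕ M2 — the shared key cancels under XOR.
1f ^ 63 = 7c
53 ^ 97 = c4
63 ^ 9a = f9
fd ^ e8 = 15
9c ^ d4 = 48
e9 ^ 42 = ab
22 ^ 0d = 2f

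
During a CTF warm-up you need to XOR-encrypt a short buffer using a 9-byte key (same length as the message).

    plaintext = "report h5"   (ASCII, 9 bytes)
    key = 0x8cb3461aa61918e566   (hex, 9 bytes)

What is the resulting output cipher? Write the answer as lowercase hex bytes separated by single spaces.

fe d6 36 75 d4 6d 38 8d 53

XOR is its own inverse, so applying the key byte-wise gives the result directly.
72 XOR 8c = fe
65 XOR b3 = d6
70 XOR 46 = 36
6f XOR 1a = 75
72 XOR a6 = d4
74 XOR 19 = 6d
20 XOR 18 = 38
68 XOR e5 = 8d
35 XOR 66 = 53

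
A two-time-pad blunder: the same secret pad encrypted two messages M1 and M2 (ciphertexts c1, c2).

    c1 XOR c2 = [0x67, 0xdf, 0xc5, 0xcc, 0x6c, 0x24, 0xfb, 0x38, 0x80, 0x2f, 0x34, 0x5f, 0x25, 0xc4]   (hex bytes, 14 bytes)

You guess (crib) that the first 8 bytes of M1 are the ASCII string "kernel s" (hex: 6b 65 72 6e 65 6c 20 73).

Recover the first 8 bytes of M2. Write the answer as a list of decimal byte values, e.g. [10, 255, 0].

[12, 186, 183, 162, 9, 72, 219, 75]

Since c1 ⊕ c2 = M1 ⊕ M2, XORing with the guessed M1 bytes yields the corresponding M2 bytes: M2 = (c1 ⊕ c2) ⊕ M1.
01100111 ⊕ 01101011 = 00001100
11011111 ⊕ 01100101 = 10111010
11000101 ⊕ 01110010 = 10110111
11001100 ⊕ 01101110 = 10100010
01101100 ⊕ 01100101 = 00001001
00100100 ⊕ 01101100 = 01001000
11111011 ⊕ 00100000 = 11011011
00111000 ⊕ 01110011 = 01001011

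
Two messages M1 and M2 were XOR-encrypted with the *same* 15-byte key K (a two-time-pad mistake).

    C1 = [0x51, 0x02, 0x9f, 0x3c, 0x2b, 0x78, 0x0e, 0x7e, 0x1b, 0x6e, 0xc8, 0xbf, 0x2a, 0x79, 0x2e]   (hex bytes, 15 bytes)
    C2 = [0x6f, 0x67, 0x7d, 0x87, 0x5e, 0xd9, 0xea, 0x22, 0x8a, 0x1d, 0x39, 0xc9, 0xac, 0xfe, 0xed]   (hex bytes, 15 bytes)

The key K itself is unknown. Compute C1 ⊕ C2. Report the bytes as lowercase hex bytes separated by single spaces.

3e 65 e2 bb 75 a1 e4 5c 91 73 f1 76 86 87 c3

C1 ⊕ C2 = (M1 ⊕ K) ⊕ (M2 ⊕ K) = M1 ⊕ M2 — the shared key cancels under XOR.
51 xor 6f = 3e
02 xor 67 = 65
9f xor 7d = e2
3c xor 87 = bb
2b xor 5e = 75
78 xor d9 = a1
0e xor ea = e4
7e xor 22 = 5c
1b xor 8a = 91
6e xor 1d = 73
c8 xor 39 = f1
bf xor c9 = 76
2a xor ac = 86
79 xor fe = 87
2e xor ed = c3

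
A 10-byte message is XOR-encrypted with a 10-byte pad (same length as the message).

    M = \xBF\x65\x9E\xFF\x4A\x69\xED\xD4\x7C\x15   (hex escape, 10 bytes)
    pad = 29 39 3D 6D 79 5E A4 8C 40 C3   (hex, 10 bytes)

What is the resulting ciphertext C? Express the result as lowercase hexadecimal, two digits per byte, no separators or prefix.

XOR is its own inverse, so applying the key byte-wise gives the result directly.
bf xor 29 = 96
65 xor 39 = 5c
9e xor 3d = a3
ff xor 6d = 92
4a xor 79 = 33
69 xor 5e = 37
ed xor a4 = 49
d4 xor 8c = 58
7c xor 40 = 3c
15 xor c3 = d6

965ca392333749583cd6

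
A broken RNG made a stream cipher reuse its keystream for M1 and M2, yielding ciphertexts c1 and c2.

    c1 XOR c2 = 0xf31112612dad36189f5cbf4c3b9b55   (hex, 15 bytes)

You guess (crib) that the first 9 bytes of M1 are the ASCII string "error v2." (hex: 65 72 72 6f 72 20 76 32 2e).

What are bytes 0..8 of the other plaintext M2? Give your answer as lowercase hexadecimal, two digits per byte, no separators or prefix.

Since c1 ⊕ c2 = M1 ⊕ M2, XORing with the guessed M1 bytes yields the corresponding M2 bytes: M2 = (c1 ⊕ c2) ⊕ M1.
243 ⊕ 101 = 150
 17 ⊕ 114 =  99
 18 ⊕ 114 =  96
 97 ⊕ 111 =  14
 45 ⊕ 114 =  95
173 ⊕  32 = 141
 54 ⊕ 118 =  64
 24 ⊕  50 =  42
159 ⊕  46 = 177

9663600e5f8d402ab1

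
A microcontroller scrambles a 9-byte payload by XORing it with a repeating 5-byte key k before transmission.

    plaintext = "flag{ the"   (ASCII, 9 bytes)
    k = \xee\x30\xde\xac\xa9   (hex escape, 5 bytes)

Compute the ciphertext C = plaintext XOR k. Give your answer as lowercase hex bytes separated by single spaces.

The 5-byte key repeats, so the effective keystream is ee 30 de ac a9 ee 30 de ac.
byte 0: 66 xor ee = 88
byte 1: 6c xor 30 = 5c
byte 2: 61 xor de = bf
byte 3: 67 xor ac = cb
byte 4: 7b xor a9 = d2
byte 5: 20 xor ee = ce
byte 6: 74 xor 30 = 44
byte 7: 68 xor de = b6
byte 8: 65 xor ac = c9

88 5c bf cb d2 ce 44 b6 c9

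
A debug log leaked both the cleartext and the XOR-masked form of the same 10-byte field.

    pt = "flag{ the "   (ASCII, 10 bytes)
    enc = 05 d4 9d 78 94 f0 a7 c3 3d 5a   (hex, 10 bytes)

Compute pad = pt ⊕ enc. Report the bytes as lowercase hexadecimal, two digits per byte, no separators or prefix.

Since enc = pt ⊕ pad, XORing both sides with pt gives pad = pt ⊕ enc.
byte 0: 01100110 xor 00000101 = 01100011
byte 1: 01101100 xor 11010100 = 10111000
byte 2: 01100001 xor 10011101 = 11111100
byte 3: 01100111 xor 01111000 = 00011111
byte 4: 01111011 xor 10010100 = 11101111
byte 5: 00100000 xor 11110000 = 11010000
byte 6: 01110100 xor 10100111 = 11010011
byte 7: 01101000 xor 11000011 = 10101011
byte 8: 01100101 xor 00111101 = 01011000
byte 9: 00100000 xor 01011010 = 01111010

63b8fc1fefd0d3ab587a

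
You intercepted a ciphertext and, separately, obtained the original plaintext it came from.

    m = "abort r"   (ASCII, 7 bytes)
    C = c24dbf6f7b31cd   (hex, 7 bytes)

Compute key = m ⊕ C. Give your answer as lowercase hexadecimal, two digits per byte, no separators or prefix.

a32fd01d0f11bf

Since C = m ⊕ key, XORing both sides with m gives key = m ⊕ C.
61 ^ c2 = a3
62 ^ 4d = 2f
6f ^ bf = d0
72 ^ 6f = 1d
74 ^ 7b = 0f
20 ^ 31 = 11
72 ^ cd = bf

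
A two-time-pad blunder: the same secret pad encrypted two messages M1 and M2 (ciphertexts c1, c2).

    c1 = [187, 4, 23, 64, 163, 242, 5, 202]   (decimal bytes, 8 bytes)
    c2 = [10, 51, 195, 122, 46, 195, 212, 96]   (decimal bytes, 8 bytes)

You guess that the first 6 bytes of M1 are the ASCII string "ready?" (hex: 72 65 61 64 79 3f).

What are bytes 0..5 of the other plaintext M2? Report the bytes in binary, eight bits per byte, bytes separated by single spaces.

11000011 01010010 10110101 01011110 11110100 00001110

First, c1 ⊕ c2 = (M1 ⊕ K) ⊕ (M2 ⊕ K) = M1 ⊕ M2, so the key drops out. Then M2 = (M1 ⊕ M2) ⊕ M1 over the first 6 bytes.
byte 0: (bb ⊕ 0a) ⊕ 72 = b1 ⊕ 72 = c3
byte 1: (04 ⊕ 33) ⊕ 65 = 37 ⊕ 65 = 52
byte 2: (17 ⊕ c3) ⊕ 61 = d4 ⊕ 61 = b5
byte 3: (40 ⊕ 7a) ⊕ 64 = 3a ⊕ 64 = 5e
byte 4: (a3 ⊕ 2e) ⊕ 79 = 8d ⊕ 79 = f4
byte 5: (f2 ⊕ c3) ⊕ 3f = 31 ⊕ 3f = 0e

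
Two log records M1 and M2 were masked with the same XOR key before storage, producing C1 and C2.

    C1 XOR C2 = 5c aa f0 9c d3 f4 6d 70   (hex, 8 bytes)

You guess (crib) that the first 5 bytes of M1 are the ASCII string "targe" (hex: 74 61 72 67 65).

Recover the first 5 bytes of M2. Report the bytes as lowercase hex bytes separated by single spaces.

Since C1 ⊕ C2 = M1 ⊕ M2, XORing with the guessed M1 bytes yields the corresponding M2 bytes: M2 = (C1 ⊕ C2) ⊕ M1.
5c XOR 74 = 28
aa XOR 61 = cb
f0 XOR 72 = 82
9c XOR 67 = fb
d3 XOR 65 = b6

28 cb 82 fb b6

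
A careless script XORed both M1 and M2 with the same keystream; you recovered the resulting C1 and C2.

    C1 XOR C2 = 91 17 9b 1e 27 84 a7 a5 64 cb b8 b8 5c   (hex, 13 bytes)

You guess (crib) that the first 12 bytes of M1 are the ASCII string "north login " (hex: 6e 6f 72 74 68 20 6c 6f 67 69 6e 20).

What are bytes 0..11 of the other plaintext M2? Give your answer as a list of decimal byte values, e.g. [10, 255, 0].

[255, 120, 233, 106, 79, 164, 203, 202, 3, 162, 214, 152]

Since C1 ⊕ C2 = M1 ⊕ M2, XORing with the guessed M1 bytes yields the corresponding M2 bytes: M2 = (C1 ⊕ C2) ⊕ M1.
byte 0: 91 xor 6e = ff
byte 1: 17 xor 6f = 78
byte 2: 9b xor 72 = e9
byte 3: 1e xor 74 = 6a
byte 4: 27 xor 68 = 4f
byte 5: 84 xor 20 = a4
byte 6: a7 xor 6c = cb
byte 7: a5 xor 6f = ca
byte 8: 64 xor 67 = 03
byte 9: cb xor 69 = a2
byte 10: b8 xor 6e = d6
byte 11: b8 xor 20 = 98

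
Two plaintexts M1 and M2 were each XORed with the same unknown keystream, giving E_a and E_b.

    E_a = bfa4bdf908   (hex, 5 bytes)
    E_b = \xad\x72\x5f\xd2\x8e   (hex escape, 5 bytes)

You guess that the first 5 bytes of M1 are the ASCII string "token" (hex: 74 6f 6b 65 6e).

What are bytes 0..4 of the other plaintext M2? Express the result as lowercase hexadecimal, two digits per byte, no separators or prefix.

66b9894ee8

First, E_a ⊕ E_b = (M1 ⊕ K) ⊕ (M2 ⊕ K) = M1 ⊕ M2, so the key drops out. Then M2 = (M1 ⊕ M2) ⊕ M1 over the first 5 bytes.
byte 0: (bf ^ ad) ^ 74 = 12 ^ 74 = 66
byte 1: (a4 ^ 72) ^ 6f = d6 ^ 6f = b9
byte 2: (bd ^ 5f) ^ 6b = e2 ^ 6b = 89
byte 3: (f9 ^ d2) ^ 65 = 2b ^ 65 = 4e
byte 4: (08 ^ 8e) ^ 6e = 86 ^ 6e = e8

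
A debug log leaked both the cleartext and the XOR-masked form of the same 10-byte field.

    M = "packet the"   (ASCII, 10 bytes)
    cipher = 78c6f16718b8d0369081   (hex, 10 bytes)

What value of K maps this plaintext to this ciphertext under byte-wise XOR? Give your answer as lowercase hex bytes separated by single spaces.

08 a7 92 0c 7d cc f0 42 f8 e4

Since cipher = M ⊕ K, XORing both sides with M gives K = M ⊕ cipher.
byte 0: 70 xor 78 = 08
byte 1: 61 xor c6 = a7
byte 2: 63 xor f1 = 92
byte 3: 6b xor 67 = 0c
byte 4: 65 xor 18 = 7d
byte 5: 74 xor b8 = cc
byte 6: 20 xor d0 = f0
byte 7: 74 xor 36 = 42
byte 8: 68 xor 90 = f8
byte 9: 65 xor 81 = e4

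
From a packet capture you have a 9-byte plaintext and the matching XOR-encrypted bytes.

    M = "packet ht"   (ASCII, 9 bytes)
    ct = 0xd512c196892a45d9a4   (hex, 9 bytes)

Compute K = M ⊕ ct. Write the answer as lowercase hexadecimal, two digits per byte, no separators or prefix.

a573a2fdec5e65b1d0

Since ct = M ⊕ K, XORing both sides with M gives K = M ⊕ ct.
70 ^ d5 = a5
61 ^ 12 = 73
63 ^ c1 = a2
6b ^ 96 = fd
65 ^ 89 = ec
74 ^ 2a = 5e
20 ^ 45 = 65
68 ^ d9 = b1
74 ^ a4 = d0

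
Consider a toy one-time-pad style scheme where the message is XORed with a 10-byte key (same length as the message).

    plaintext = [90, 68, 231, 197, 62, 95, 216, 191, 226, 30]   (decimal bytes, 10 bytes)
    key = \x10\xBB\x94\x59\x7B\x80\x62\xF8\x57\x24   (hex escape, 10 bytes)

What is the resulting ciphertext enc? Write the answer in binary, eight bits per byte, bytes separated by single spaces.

01001010 11111111 01110011 10011100 01000101 11011111 10111010 01000111 10110101 00111010

01011010 XOR 00010000 = 01001010
01000100 XOR 10111011 = 11111111
11100111 XOR 10010100 = 01110011
11000101 XOR 01011001 = 10011100
00111110 XOR 01111011 = 01000101
01011111 XOR 10000000 = 11011111
11011000 XOR 01100010 = 10111010
10111111 XOR 11111000 = 01000111
11100010 XOR 01010111 = 10110101
00011110 XOR 00100100 = 00111010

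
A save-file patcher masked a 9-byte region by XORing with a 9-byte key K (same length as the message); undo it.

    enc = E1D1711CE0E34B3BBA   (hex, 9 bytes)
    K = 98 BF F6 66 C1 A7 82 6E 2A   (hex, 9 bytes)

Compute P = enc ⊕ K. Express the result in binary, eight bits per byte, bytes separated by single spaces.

01111001 01101110 10000111 01111010 00100001 01000100 11001001 01010101 10010000

11100001 xor 10011000 = 01111001
11010001 xor 10111111 = 01101110
01110001 xor 11110110 = 10000111
00011100 xor 01100110 = 01111010
11100000 xor 11000001 = 00100001
11100011 xor 10100111 = 01000100
01001011 xor 10000010 = 11001001
00111011 xor 01101110 = 01010101
10111010 xor 00101010 = 10010000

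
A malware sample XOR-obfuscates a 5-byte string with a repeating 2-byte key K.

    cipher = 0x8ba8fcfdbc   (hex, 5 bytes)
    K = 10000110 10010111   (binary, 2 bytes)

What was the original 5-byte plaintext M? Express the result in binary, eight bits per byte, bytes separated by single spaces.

The 2-byte key repeats, so the effective keystream is 86 97 86 97 86.
byte 0: 8b xor 86 = 0d
byte 1: a8 xor 97 = 3f
byte 2: fc xor 86 = 7a
byte 3: fd xor 97 = 6a
byte 4: bc xor 86 = 3a

00001101 00111111 01111010 01101010 00111010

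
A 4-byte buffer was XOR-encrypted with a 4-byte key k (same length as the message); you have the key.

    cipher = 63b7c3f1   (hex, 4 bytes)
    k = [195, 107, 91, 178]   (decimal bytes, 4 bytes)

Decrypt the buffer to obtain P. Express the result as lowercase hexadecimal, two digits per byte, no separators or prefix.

XOR is its own inverse, so applying the key byte-wise gives the result directly.
63 XOR c3 = a0
b7 XOR 6b = dc
c3 XOR 5b = 98
f1 XOR b2 = 43

a0dc9843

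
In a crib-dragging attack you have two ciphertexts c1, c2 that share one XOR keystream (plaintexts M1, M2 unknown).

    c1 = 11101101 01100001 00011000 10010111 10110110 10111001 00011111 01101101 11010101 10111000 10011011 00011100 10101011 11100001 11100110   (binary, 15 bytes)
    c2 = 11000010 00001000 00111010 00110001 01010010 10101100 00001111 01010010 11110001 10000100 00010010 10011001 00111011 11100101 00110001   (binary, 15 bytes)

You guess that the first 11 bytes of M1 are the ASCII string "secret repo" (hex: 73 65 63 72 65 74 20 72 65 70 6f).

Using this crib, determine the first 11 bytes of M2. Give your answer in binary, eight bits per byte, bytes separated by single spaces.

01011100 00001100 01000001 11010100 10000001 01100001 00110000 01001101 01000001 01001100 11100110

First, c1 ⊕ c2 = (M1 ⊕ K) ⊕ (M2 ⊕ K) = M1 ⊕ M2, so the key drops out. Then M2 = (M1 ⊕ M2) ⊕ M1 over the first 11 bytes.
byte 0: (ed ⊕ c2) ⊕ 73 = 2f ⊕ 73 = 5c
byte 1: (61 ⊕ 08) ⊕ 65 = 69 ⊕ 65 = 0c
byte 2: (18 ⊕ 3a) ⊕ 63 = 22 ⊕ 63 = 41
byte 3: (97 ⊕ 31) ⊕ 72 = a6 ⊕ 72 = d4
byte 4: (b6 ⊕ 52) ⊕ 65 = e4 ⊕ 65 = 81
byte 5: (b9 ⊕ ac) ⊕ 74 = 15 ⊕ 74 = 61
byte 6: (1f ⊕ 0f) ⊕ 20 = 10 ⊕ 20 = 30
byte 7: (6d ⊕ 52) ⊕ 72 = 3f ⊕ 72 = 4d
byte 8: (d5 ⊕ f1) ⊕ 65 = 24 ⊕ 65 = 41
byte 9: (b8 ⊕ 84) ⊕ 70 = 3c ⊕ 70 = 4c
byte 10: (9b ⊕ 12) ⊕ 6f = 89 ⊕ 6f = e6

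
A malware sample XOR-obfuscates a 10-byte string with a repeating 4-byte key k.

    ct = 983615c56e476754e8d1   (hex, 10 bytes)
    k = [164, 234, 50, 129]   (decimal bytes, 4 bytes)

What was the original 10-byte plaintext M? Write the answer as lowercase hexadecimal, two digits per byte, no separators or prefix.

The 4-byte key repeats, so the effective keystream is a4 ea 32 81 a4 ea 32 81 a4 ea.
byte 0: 10011000 xor 10100100 = 00111100
byte 1: 00110110 xor 11101010 = 11011100
byte 2: 00010101 xor 00110010 = 00100111
byte 3: 11000101 xor 10000001 = 01000100
byte 4: 01101110 xor 10100100 = 11001010
byte 5: 01000111 xor 11101010 = 10101101
byte 6: 01100111 xor 00110010 = 01010101
byte 7: 01010100 xor 10000001 = 11010101
byte 8: 11101000 xor 10100100 = 01001100
byte 9: 11010001 xor 11101010 = 00111011

3cdc2744caad55d54c3b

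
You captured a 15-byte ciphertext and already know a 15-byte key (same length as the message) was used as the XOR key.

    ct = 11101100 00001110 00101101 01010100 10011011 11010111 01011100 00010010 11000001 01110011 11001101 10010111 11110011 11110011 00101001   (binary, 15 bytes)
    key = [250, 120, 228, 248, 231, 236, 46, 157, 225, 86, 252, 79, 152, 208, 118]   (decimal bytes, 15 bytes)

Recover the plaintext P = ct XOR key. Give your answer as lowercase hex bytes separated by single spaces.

XOR is its own inverse, so applying the key byte-wise gives the result directly.
ec ^ fa = 16
0e ^ 78 = 76
2d ^ e4 = c9
54 ^ f8 = ac
9b ^ e7 = 7c
d7 ^ ec = 3b
5c ^ 2e = 72
12 ^ 9d = 8f
c1 ^ e1 = 20
73 ^ 56 = 25
cd ^ fc = 31
97 ^ 4f = d8
f3 ^ 98 = 6b
f3 ^ d0 = 23
29 ^ 76 = 5f

16 76 c9 ac 7c 3b 72 8f 20 25 31 d8 6b 23 5f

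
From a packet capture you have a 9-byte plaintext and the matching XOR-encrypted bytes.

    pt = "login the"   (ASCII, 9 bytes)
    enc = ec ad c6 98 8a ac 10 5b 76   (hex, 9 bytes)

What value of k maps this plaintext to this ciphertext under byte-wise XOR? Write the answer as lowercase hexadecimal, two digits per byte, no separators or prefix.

80c2a1f1e48c643313

Since enc = pt ⊕ k, XORing both sides with pt gives k = pt ⊕ enc.
6c ⊕ ec = 80
6f ⊕ ad = c2
67 ⊕ c6 = a1
69 ⊕ 98 = f1
6e ⊕ 8a = e4
20 ⊕ ac = 8c
74 ⊕ 10 = 64
68 ⊕ 5b = 33
65 ⊕ 76 = 13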